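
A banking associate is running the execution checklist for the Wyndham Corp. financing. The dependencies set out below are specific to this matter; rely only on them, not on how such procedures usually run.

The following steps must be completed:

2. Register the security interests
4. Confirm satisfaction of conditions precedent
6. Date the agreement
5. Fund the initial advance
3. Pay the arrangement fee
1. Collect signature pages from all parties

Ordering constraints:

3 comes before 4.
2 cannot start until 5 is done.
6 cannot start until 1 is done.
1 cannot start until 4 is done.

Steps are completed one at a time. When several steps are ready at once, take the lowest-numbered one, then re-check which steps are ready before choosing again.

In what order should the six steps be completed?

3 and 5 have no prerequisites; 3 has the earlier label, so 3 is first.
4 and 5 are both available; 4 has the earlier label → 4.
Now 1 and 5 have their prerequisites met. 1 has the earlier label, so 1 next.
6 now also ready, so the ready set is {5, 6}; 5 has the earlier label → 5.
2 now also ready, so the ready set is {2, 6}; 2 has the earlier label → 2.
6 needed 1, now all done → 6.

3 → 4 → 1 → 5 → 2 → 6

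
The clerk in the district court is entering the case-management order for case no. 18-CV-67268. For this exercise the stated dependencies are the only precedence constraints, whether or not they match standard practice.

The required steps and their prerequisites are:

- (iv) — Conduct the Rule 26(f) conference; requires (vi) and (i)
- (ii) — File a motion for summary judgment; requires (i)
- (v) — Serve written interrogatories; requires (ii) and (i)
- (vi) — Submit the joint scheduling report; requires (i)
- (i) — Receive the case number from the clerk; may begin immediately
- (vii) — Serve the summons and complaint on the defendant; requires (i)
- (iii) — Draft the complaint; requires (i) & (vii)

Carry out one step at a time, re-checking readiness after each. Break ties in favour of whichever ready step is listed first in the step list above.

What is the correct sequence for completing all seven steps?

(i), (ii), (v), (vi), (iv), (vii), (iii)

(i) is the only step with nothing outstanding, so it goes first.
Now (ii), (vi) and (vii) have their prerequisites met. (ii) is listed earlier, so (ii) next.
Now (v), (vi) and (vii) have their prerequisites met. (v) is listed earlier, so (v) next.
Ready: (vi) and (vii). (vi) is listed earlier → (vi).
(iv) now also ready, so the ready set is {(iv), (vii)}; (iv) is listed earlier → (iv).
(vii) needed (i), now all done → (vii).
That leaves (iii) as the only ready step → (iii).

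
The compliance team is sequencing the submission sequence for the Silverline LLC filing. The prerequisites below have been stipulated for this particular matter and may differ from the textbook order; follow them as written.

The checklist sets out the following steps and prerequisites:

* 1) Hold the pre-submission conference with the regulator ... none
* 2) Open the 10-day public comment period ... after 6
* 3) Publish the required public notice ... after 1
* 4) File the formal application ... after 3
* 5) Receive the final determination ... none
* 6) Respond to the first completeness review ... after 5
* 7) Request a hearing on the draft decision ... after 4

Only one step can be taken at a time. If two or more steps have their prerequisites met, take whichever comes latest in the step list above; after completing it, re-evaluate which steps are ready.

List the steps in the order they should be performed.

Nothing is required for 5 and 1. 5 is listed later → 5 first.
6 now also ready, so the ready set is {6, 1}; 6 is listed later → 6.
2 now also ready, so the ready set is {2, 1}; 2 is listed later → 2.
Next only 1 has its prerequisites met → 1.
3 needed 1, now all done → 3.
Next only 4 has its prerequisites met → 4.
7 is the only step now ready → 7.

5, 6, 2, 1, 3, 4, 7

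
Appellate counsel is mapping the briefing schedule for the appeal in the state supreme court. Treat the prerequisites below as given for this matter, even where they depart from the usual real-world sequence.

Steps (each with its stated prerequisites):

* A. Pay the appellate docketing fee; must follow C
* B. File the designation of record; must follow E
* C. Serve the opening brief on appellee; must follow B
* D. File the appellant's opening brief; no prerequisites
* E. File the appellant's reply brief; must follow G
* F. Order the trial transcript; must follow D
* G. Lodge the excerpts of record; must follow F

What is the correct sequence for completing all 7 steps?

D → F → G → E → B → C → A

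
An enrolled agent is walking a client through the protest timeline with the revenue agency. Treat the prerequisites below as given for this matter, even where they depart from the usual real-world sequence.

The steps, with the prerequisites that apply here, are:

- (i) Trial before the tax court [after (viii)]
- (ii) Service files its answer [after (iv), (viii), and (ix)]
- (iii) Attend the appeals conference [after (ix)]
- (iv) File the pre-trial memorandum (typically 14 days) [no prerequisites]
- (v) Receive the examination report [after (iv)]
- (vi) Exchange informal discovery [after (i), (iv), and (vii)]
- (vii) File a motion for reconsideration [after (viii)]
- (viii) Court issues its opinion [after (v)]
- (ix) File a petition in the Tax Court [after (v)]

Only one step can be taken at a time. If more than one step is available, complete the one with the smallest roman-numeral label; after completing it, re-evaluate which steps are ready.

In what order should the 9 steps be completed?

(iv) (v) (viii) (i) (vii) (vi) (ix) (ii) (iii)

(iv) is the only step with nothing outstanding, so it goes first.
Next only (v) has its prerequisites met → (v).
(viii) and (ix) are both available; (viii) has the earlier label → (viii).
(i), (vii) and (ix) are all available; (i) has the earlier label → (i).
Now (vii) and (ix) have their prerequisites met. (vii) has the earlier label, so (vii) next.
(vi) and (ix) are both available; (vi) has the earlier label → (vi).
(ix) needed (v), now all done → (ix).
Ready: (ii) and (iii). (ii) has the earlier label → (ii).
(iii) needed (ix), now all done → (iii).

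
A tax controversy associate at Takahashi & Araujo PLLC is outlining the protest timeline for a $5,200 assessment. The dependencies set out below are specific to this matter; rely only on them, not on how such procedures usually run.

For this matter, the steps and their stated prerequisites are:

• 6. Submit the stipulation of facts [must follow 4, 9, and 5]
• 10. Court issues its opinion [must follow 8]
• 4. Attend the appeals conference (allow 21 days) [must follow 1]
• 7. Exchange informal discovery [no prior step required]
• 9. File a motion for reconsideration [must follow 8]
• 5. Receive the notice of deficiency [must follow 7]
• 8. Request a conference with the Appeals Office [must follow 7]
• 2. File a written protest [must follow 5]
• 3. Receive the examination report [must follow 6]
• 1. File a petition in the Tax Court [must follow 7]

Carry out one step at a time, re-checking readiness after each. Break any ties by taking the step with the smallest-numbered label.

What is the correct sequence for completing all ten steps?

7, 1, 4, 5, 2, 8, 9, 6, 3, 10

7 has no prerequisites → 7 first.
Now 1, 5 and 8 have their prerequisites met. 1 has the earlier label, so 1 next.
4, 5 and 8 are all available; 4 has the earlier label → 4.
Ready: 5 and 8. 5 has the earlier label → 5.
2 now also ready, so the ready set is {2, 8}; 2 has the earlier label → 2.
That leaves 8 as the only ready step → 8.
Now 9 and 10 have their prerequisites met. 9 has the earlier label, so 9 next.
6 now also ready, so the ready set is {6, 10}; 6 has the earlier label → 6.
3 now also ready, so the ready set is {3, 10}; 3 has the earlier label → 3.
10 is the only step now ready → 10.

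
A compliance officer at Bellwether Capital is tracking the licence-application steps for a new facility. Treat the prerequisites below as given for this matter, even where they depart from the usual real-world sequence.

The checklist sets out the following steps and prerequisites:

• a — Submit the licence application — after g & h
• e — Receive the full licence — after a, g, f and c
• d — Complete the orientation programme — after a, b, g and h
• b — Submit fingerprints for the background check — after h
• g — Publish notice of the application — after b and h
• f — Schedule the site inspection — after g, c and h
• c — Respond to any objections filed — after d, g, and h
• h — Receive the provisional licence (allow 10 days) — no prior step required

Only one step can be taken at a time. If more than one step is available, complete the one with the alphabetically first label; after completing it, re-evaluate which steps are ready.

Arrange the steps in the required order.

h b g a d c f e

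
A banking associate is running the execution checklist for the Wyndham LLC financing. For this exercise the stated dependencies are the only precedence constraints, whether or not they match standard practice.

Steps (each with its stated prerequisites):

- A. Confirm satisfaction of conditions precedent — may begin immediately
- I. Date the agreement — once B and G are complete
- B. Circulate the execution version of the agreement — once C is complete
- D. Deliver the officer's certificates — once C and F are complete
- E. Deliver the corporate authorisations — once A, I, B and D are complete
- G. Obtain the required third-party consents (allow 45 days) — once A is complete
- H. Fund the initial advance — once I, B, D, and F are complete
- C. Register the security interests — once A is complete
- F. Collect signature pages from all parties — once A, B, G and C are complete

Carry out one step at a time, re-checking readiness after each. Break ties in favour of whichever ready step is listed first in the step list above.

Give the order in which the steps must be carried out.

Only A has no prerequisites, so it is first.
Ready: G and C. G is listed earlier → G.
Next only C has its prerequisites met → C.
B needed C, now all done → B.
I and F are both available; I is listed earlier → I.
Next only F has its prerequisites met → F.
D needed C and F, now all done → D.
E and H are both available; E is listed earlier → E.
H needed I, B, D and F, now all done → H.

A G C B I F D E H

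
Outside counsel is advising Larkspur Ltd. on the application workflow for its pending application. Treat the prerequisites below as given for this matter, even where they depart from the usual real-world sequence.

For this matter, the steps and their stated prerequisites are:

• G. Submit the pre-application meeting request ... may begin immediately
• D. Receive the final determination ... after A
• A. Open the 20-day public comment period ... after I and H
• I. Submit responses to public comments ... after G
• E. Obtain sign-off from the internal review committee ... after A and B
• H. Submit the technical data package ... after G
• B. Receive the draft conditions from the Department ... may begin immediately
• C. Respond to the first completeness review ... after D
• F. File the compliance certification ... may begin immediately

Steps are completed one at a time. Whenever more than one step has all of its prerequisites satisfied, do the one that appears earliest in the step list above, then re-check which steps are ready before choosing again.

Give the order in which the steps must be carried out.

G, I, H, A, D, B, E, C, F

Nothing is required for G, B and F. G is listed earlier → G first.
I and H now also ready, so the ready set is {I, H, B, F}; I is listed earlier → I.
H, B and F are all available; H is listed earlier → H.
Ready: A, B and F. A is listed earlier → A.
Now D, B and F have their prerequisites met. D is listed earlier, so D next.
C now also ready, so the ready set is {B, C, F}; B is listed earlier → B.
E now also ready, so the ready set is {E, C, F}; E is listed earlier → E.
Now C and F have their prerequisites met. C is listed earlier, so C next.
F is the only step now ready → F.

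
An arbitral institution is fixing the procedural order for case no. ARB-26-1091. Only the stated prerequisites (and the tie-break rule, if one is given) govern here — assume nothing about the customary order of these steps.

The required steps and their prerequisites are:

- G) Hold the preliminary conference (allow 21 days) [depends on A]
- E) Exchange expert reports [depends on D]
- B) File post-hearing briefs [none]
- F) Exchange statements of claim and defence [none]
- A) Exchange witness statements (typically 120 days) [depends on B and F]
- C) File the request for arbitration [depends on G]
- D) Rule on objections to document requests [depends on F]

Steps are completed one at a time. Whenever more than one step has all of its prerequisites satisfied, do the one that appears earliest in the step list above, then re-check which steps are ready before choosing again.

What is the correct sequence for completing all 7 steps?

B and F have no prerequisites; B is listed earlier, so B is first.
F is the only step now ready → F.
Ready: A and D. A is listed earlier → A.
Ready: G and D. G is listed earlier → G.
Now C and D have their prerequisites met. C is listed earlier, so C next.
D is the only step now ready → D.
E needed D, now all done → E.

B, F, A, G, C, D, E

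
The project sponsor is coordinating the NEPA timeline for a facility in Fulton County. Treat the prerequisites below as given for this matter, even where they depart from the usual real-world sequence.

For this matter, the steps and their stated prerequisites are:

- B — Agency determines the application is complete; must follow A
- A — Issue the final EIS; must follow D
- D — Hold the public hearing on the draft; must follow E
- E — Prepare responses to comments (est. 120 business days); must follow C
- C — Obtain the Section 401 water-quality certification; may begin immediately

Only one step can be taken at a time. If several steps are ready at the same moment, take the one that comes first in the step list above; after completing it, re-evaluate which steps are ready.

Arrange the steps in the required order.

C has no prerequisites → C first.
E needed C, now all done → E.
D is the only step now ready → D.
That leaves A as the only ready step → A.
B needed A, now all done → B.

C E D A B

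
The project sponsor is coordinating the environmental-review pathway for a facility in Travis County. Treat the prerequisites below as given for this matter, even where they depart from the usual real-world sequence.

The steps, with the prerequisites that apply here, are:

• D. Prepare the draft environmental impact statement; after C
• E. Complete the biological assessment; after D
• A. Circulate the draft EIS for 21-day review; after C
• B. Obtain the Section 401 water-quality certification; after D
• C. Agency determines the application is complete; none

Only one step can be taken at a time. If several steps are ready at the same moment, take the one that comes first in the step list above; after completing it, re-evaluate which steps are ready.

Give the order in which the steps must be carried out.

C, D, E, A, B

C has no prerequisites → C first.
D and A are both available; D is listed earlier → D.
E and B now also ready, so the ready set is {E, A, B}; E is listed earlier → E.
Ready: A and B. A is listed earlier → A.
B needed D, now all done → B.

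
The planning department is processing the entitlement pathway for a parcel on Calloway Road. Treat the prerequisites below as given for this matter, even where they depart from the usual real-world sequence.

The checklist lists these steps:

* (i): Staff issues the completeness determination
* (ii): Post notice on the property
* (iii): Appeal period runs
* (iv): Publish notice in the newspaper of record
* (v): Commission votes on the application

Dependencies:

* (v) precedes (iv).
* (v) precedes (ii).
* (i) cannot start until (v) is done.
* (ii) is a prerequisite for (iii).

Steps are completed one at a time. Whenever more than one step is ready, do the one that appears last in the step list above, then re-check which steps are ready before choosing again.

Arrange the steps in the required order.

Only (v) has no prerequisites, so it is first.
Ready: (iv), (ii) and (i). (iv) is listed later → (iv).
Ready: (ii) and (i). (ii) is listed later → (ii).
(iii) and (i) are both available; (iii) is listed later → (iii).
(i) is the only step now ready → (i).

(v) (iv) (ii) (iii) (i)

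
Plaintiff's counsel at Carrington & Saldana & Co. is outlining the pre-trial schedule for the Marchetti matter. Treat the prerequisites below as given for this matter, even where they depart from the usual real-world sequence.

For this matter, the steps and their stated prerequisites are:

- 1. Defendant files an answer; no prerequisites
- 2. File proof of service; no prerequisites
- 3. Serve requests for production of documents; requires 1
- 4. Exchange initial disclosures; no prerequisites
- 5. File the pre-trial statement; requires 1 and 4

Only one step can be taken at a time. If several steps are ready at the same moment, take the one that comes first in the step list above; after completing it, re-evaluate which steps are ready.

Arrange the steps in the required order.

1, 2, 3, 4, 5

Nothing is required for 1, 2 and 4. 1 is listed earlier → 1 first.
2, 3 and 4 are all available; 2 is listed earlier → 2.
Now 3 and 4 have their prerequisites met. 3 is listed earlier, so 3 next.
That leaves 4 as the only ready step → 4.
Next only 5 has its prerequisites met → 5.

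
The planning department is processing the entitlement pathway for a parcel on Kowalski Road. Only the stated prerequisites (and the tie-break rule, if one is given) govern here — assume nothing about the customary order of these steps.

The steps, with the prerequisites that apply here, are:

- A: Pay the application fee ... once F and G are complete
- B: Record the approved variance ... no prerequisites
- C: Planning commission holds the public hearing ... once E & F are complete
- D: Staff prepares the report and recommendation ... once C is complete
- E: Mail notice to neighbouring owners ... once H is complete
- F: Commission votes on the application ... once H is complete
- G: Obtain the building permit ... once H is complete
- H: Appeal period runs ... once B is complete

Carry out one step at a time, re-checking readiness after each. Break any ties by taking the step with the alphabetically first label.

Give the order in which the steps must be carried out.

B is the only step with nothing outstanding, so it goes first.
H needed B, now all done → H.
Now E, F and G have their prerequisites met. E has the earlier label, so E next.
Now F and G have their prerequisites met. F has the earlier label, so F next.
C now also ready, so the ready set is {C, G}; C has the earlier label → C.
Now D and G have their prerequisites met. D has the earlier label, so D next.
Next only G has its prerequisites met → G.
Next only A has its prerequisites met → A.

B, H, E, F, C, D, G, A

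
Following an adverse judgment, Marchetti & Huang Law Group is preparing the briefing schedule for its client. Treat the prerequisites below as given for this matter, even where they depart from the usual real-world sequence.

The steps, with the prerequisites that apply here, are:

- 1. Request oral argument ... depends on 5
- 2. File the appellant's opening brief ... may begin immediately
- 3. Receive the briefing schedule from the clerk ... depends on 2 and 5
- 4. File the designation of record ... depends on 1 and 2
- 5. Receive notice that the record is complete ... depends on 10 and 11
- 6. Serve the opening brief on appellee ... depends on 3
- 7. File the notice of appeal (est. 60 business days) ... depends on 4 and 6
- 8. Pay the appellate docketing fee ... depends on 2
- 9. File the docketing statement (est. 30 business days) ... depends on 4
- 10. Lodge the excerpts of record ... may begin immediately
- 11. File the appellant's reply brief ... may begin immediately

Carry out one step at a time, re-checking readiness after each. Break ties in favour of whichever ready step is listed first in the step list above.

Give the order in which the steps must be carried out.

2 8 10 11 5 1 3 4 6 7 9

2, 10 and 11 have no prerequisites; 2 is listed earlier, so 2 is first.
8 now also ready, so the ready set is {8, 10, 11}; 8 is listed earlier → 8.
10 and 11 are both available; 10 is listed earlier → 10.
11 is the only step now ready → 11.
Next only 5 has its prerequisites met → 5.
1 and 3 are both available; 1 is listed earlier → 1.
4 now also ready, so the ready set is {3, 4}; 3 is listed earlier → 3.
6 now also ready, so the ready set is {4, 6}; 4 is listed earlier → 4.
Ready: 6 and 9. 6 is listed earlier → 6.
7 now also ready, so the ready set is {7, 9}; 7 is listed earlier → 7.
9 needed 4, now all done → 9.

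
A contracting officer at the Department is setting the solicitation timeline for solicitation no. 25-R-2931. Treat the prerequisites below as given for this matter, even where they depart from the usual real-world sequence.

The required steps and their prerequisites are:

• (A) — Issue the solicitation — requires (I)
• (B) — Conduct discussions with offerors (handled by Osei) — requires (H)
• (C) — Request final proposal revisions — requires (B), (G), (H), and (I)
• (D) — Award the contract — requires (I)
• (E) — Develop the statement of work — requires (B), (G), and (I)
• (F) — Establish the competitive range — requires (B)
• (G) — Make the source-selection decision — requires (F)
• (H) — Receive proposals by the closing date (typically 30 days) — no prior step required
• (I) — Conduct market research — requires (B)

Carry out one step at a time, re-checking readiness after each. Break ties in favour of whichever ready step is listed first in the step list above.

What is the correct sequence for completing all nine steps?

Only (H) has no prerequisites, so it is first.
That leaves (B) as the only ready step → (B).
Ready: (F) and (I). (F) is listed earlier → (F).
Ready: (G) and (I). (G) is listed earlier → (G).
(I) is the only step now ready → (I).
(A), (C), (D) and (E) are all available; (A) is listed earlier → (A).
Now (C), (D) and (E) have their prerequisites met. (C) is listed earlier, so (C) next.
Now (D) and (E) have their prerequisites met. (D) is listed earlier, so (D) next.
Next only (E) has its prerequisites met → (E).

(H) → (B) → (F) → (G) → (I) → (A) → (C) → (D) → (E)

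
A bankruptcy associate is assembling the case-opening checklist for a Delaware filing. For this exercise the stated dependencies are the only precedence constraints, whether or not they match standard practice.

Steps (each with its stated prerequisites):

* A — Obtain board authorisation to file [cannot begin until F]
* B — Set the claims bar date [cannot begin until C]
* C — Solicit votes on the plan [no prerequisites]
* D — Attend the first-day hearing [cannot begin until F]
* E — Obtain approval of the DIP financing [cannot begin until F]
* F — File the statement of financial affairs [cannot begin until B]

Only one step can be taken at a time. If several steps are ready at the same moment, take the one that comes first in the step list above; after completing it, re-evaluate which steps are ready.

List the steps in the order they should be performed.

Only C has no prerequisites, so it is first.
That leaves B as the only ready step → B.
F is the only step now ready → F.
Now A, D and E have their prerequisites met. A is listed earlier, so A next.
Ready: D and E. D is listed earlier → D.
That leaves E as the only ready step → E.

C, B, F, A, D, E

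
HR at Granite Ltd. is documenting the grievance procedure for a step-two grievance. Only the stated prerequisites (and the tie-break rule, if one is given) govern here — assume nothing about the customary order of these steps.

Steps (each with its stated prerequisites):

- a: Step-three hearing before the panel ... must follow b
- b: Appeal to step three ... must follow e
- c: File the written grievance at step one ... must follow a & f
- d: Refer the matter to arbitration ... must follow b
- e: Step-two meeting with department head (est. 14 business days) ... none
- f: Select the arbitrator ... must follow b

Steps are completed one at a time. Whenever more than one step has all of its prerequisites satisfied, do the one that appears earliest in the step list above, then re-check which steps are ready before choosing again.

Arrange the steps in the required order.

e has no prerequisites → e first.
b needed e, now all done → b.
Ready: a, d and f. a is listed earlier → a.
Ready: d and f. d is listed earlier → d.
Next only f has its prerequisites met → f.
c is the only step now ready → c.

e → b → a → d → f → c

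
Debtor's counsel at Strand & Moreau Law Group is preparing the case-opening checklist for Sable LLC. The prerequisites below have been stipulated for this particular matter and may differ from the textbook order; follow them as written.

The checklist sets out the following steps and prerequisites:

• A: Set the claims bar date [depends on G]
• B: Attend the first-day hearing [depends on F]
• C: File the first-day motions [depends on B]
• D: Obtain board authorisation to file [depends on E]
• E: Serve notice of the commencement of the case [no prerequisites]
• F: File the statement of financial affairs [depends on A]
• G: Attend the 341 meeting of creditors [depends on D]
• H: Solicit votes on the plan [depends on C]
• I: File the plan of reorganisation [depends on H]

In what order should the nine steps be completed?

E is the only step with nothing outstanding, so it goes first.
D needed E, now all done → D.
G needed D, now all done → G.
A needed G, now all done → A.
F is the only step now ready → F.
B needed F, now all done → B.
That leaves C as the only ready step → C.
H needed C, now all done → H.
I needed H, now all done → I.

E, D, G, A, F, B, C, H, I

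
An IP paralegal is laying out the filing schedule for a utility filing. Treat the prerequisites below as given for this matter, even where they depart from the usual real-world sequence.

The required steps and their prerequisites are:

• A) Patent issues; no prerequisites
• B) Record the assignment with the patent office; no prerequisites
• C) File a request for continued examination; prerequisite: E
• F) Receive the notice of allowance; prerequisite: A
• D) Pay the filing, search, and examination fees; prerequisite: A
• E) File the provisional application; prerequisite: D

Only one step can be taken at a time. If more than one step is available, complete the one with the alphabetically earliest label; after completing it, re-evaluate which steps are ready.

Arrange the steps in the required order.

Nothing is required for A and B. A has the earlier label → A first.
D and F now also ready, so the ready set is {B, D, F}; B has the earlier label → B.
D and F are both available; D has the earlier label → D.
E now also ready, so the ready set is {E, F}; E has the earlier label → E.
C and F are both available; C has the earlier label → C.
Next only F has its prerequisites met → F.

A, B, D, E, C, F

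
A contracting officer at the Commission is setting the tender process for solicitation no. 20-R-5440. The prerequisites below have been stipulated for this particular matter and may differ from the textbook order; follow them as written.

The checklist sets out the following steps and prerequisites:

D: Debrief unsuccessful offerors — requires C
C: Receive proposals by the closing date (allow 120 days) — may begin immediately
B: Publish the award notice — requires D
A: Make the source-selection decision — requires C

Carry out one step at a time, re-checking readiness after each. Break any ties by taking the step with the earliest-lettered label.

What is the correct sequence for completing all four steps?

C is the only step with nothing outstanding, so it goes first.
A and D are both available; A has the earlier label → A.
D needed C, now all done → D.
B needed D, now all done → B.

C → A → D → B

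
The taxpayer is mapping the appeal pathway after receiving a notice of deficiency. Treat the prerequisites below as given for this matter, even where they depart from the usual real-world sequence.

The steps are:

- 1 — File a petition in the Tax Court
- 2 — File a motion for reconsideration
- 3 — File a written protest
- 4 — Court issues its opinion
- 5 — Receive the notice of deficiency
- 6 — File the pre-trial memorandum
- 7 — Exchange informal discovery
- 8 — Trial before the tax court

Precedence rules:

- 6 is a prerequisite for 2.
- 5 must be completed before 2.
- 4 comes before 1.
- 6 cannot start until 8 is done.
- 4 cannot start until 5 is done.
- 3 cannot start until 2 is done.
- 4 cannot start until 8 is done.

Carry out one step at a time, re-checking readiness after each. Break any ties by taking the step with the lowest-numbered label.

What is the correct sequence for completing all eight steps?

Nothing is required for 5, 7 and 8. 5 has the earlier label → 5 first.
Now 7 and 8 have their prerequisites met. 7 has the earlier label, so 7 next.
Next only 8 has its prerequisites met → 8.
Now 4 and 6 have their prerequisites met. 4 has the earlier label, so 4 next.
Ready: 1 and 6. 1 has the earlier label → 1.
6 is the only step now ready → 6.
Next only 2 has its prerequisites met → 2.
That leaves 3 as the only ready step → 3.

5, 7, 8, 4, 1, 6, 2, 3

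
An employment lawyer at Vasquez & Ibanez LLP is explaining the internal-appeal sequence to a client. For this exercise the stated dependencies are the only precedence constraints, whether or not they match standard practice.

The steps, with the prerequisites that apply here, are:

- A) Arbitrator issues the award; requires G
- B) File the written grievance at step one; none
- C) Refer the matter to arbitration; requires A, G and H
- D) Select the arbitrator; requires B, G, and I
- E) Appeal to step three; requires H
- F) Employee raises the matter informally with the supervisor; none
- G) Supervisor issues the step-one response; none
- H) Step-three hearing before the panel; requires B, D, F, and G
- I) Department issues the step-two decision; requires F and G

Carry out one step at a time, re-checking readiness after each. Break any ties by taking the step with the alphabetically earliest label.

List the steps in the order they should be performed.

B → F → G → A → I → D → H → C → E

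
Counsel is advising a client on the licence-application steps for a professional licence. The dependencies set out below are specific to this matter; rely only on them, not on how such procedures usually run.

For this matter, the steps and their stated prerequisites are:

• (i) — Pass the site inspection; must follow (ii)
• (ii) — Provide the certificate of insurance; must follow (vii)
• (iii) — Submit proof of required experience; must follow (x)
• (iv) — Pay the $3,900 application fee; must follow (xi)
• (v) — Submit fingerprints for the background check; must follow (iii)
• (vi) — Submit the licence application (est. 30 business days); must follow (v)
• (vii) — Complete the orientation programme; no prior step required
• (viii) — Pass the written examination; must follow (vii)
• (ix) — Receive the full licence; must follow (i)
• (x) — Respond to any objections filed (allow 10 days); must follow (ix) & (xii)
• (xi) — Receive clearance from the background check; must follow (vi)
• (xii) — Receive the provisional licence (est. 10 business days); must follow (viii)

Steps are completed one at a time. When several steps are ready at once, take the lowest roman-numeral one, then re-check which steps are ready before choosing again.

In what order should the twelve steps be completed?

(vii), (ii), (i), (viii), (ix), (xii), (x), (iii), (v), (vi), (xi), (iv)

Only (vii) has no prerequisites, so it is first.
Ready: (ii) and (viii). (ii) has the earlier label → (ii).
Now (i) and (viii) have their prerequisites met. (i) has the earlier label, so (i) next.
(viii) and (ix) are both available; (viii) has the earlier label → (viii).
(xii) now also ready, so the ready set is {(ix), (xii)}; (ix) has the earlier label → (ix).
(xii) needed (viii), now all done → (xii).
That leaves (x) as the only ready step → (x).
(iii) needed (x), now all done → (iii).
That leaves (v) as the only ready step → (v).
Next only (vi) has its prerequisites met → (vi).
(xi) is the only step now ready → (xi).
That leaves (iv) as the only ready step → (iv).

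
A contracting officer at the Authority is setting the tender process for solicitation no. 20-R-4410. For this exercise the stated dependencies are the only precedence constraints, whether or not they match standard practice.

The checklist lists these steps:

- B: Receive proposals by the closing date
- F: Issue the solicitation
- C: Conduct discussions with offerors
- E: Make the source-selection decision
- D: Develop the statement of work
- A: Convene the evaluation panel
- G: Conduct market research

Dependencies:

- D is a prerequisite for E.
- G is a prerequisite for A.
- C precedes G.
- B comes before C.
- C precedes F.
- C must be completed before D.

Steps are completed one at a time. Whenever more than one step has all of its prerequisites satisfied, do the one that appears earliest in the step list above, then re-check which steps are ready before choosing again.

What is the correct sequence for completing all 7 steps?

B C F D E G A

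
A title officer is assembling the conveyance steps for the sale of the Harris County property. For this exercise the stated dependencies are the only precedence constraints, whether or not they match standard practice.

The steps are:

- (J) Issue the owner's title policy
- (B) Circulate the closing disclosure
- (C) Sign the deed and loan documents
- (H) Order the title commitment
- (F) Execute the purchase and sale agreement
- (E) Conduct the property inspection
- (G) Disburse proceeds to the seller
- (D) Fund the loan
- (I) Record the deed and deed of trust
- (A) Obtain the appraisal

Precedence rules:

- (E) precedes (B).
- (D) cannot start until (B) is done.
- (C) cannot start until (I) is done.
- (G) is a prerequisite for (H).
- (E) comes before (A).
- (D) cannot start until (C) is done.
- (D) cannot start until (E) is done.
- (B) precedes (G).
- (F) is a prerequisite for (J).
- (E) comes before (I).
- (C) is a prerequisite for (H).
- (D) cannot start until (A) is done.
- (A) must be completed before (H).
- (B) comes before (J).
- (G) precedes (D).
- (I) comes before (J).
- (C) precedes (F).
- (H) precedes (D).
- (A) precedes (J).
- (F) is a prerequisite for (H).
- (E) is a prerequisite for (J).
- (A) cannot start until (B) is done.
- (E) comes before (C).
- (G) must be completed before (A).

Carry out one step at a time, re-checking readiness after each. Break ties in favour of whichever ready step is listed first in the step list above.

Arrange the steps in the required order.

(E) has no prerequisites → (E) first.
(B) and (I) are both available; (B) is listed earlier → (B).
Ready: (G) and (I). (G) is listed earlier → (G).
(I) and (A) are both available; (I) is listed earlier → (I).
(C) now also ready, so the ready set is {(C), (A)}; (C) is listed earlier → (C).
(F) now also ready, so the ready set is {(F), (A)}; (F) is listed earlier → (F).
Next only (A) has its prerequisites met → (A).
Ready: (J) and (H). (J) is listed earlier → (J).
(H) is the only step now ready → (H).
(D) is the only step now ready → (D).

(E) → (B) → (G) → (I) → (C) → (F) → (A) → (J) → (H) → (D)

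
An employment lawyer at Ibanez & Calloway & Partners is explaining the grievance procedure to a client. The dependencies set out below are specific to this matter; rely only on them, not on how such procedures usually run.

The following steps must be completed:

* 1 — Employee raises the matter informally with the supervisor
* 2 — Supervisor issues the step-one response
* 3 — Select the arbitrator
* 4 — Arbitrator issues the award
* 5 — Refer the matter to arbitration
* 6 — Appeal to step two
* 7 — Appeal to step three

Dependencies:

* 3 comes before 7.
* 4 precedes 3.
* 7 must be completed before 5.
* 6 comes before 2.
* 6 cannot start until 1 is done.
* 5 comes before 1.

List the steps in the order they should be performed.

4 3 7 5 1 6 2

4 has no prerequisites → 4 first.
That leaves 3 as the only ready step → 3.
7 needed 3, now all done → 7.
5 is the only step now ready → 5.
That leaves 1 as the only ready step → 1.
6 is the only step now ready → 6.
2 needed 6, now all done → 2.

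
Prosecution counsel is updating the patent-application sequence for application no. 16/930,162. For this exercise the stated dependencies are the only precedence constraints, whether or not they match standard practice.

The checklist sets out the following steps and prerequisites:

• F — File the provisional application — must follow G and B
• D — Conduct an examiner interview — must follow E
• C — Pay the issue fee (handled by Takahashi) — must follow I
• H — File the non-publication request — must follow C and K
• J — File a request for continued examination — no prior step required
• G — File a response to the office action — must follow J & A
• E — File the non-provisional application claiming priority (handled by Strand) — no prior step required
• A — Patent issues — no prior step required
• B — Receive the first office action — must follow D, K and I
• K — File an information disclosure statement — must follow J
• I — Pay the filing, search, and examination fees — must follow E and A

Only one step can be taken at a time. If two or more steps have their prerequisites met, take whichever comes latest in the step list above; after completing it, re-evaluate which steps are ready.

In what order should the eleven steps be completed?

Nothing is required for A, E and J. A is listed later → A first.
Now E and J have their prerequisites met. E is listed later, so E next.
I and D now also ready, so the ready set is {I, J, D}; I is listed later → I.
Ready: J, C and D. J is listed later → J.
K, G, C and D are all available; K is listed later → K.
Now G, C and D have their prerequisites met. G is listed later, so G next.
Now C and D have their prerequisites met. C is listed later, so C next.
H now also ready, so the ready set is {H, D}; H is listed later → H.
Next only D has its prerequisites met → D.
Next only B has its prerequisites met → B.
F needed B and G, now all done → F.

A → E → I → J → K → G → C → H → D → B → F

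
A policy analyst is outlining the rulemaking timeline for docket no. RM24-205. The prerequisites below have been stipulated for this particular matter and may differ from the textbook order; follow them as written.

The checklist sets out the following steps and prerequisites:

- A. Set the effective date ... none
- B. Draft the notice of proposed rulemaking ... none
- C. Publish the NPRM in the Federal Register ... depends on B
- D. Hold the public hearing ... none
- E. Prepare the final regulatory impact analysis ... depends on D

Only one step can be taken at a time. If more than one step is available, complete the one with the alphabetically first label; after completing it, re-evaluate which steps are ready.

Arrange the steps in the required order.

A, B and D have no prerequisites; A has the earlier label, so A is first.
Ready: B and D. B has the earlier label → B.
C now also ready, so the ready set is {C, D}; C has the earlier label → C.
D is the only step now ready → D.
E is the only step now ready → E.

A, B, C, D, E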